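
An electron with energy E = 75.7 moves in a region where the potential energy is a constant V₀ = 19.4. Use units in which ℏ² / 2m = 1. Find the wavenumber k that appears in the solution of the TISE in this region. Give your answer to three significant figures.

With E > V₀ the solution is oscillatory, ψ ∝ e^{±ikx} with k = √(2m(E − V₀))/ℏ.
k = √(2 × 0.5 × 56.3) = 7.503.

k = 7.50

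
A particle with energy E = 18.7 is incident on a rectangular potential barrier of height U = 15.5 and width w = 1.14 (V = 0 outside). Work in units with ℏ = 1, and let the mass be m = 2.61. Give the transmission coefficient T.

T = 0.500

Above the barrier the interior wavenumber is k₂ = √(2m(E − U))/ℏ = 4.087, giving phase k₂w = 4.659.
T = [1 + U² sin²(k₂w) / (4E(E − U))]⁻¹ = 1/2.001 = 0.500.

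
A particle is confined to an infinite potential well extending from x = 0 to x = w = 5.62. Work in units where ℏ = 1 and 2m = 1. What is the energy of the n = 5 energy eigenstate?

The infinite-well eigenfunctions ψ_n = √(2/w) sin(nπx/w) vanish at both walls, giving E_n = n²π²ℏ²/(2mw²).
E_5 = 5² × π² / (2 × 0.5 × 5.62²) = 7.812.

E = 7.81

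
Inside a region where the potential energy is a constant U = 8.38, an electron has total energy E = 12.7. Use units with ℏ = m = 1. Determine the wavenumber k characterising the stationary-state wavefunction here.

With E > U the solution is oscillatory, ψ ∝ e^{±ikx} with k = √(2m(E − U))/ℏ.
k = √(2 × 1 × 4.32) = 2.939.

k = 2.94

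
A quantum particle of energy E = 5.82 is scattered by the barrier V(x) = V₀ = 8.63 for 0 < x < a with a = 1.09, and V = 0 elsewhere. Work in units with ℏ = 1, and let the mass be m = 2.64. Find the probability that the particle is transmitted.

Since E < V₀ the interior solution is evanescent with decay constant κ = √(2m(V₀ − E))/ℏ = 3.852.
κa = 4.199, sinh(κa) = 33.29.
Matching ψ, ψ′ at both faces gives T = [1 + V₀² sinh²(κa) / (4E(V₀ − E))]⁻¹ = 1/1262 = 0.000792.

T = 0.000792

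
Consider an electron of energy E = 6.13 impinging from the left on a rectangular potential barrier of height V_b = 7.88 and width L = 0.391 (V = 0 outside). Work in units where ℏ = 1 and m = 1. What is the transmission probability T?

Since E < V_b the interior solution is evanescent with decay constant κ = √(2m(V_b − E))/ℏ = 1.871.
κL = 0.7315, sinh(κL) = 0.7985.
Matching ψ, ψ′ at both faces gives T = [1 + V_b² sinh²(κL) / (4E(V_b − E))]⁻¹ = 1/1.923 = 0.520.

T = 0.520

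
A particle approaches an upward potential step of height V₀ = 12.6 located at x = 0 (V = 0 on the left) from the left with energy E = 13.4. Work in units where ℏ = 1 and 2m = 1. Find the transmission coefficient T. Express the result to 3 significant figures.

On each side the TISE gives plane waves with k = √(2m(E − V))/ℏ: k₁ = √(2·½·13.4) = 3.661, k₂ = √(2·½·0.8) = 0.8944.
Matching ψ and ψ′ at x = 0 gives r = (k₁ − k₂)/(k₁ + k₂), so R = r² = 0.3688 and T = 1 − R = 0.6312.

T = 0.631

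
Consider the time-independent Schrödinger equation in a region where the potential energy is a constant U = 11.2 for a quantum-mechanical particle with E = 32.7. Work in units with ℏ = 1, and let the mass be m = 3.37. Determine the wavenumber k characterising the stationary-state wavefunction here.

k = 12.0

With E > U the solution is oscillatory, ψ ∝ e^{±ikx} with k = √(2m(E − U))/ℏ.
k = √(2 × 3.37 × 21.5) = 12.04.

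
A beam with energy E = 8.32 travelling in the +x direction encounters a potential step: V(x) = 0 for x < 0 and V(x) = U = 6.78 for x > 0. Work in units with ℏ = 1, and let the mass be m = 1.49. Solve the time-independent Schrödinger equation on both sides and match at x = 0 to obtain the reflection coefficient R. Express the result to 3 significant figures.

On each side the TISE gives plane waves with k = √(2m(E − V))/ℏ: k₁ = √(2·1.49·8.32) = 4.979, k₂ = √(2·1.49·1.54) = 2.142.
Matching ψ and ψ′ at x = 0 gives r = (k₁ − k₂)/(k₁ + k₂), so R = r² = 0.1587 and T = 1 − R = 0.8413.

R = 0.159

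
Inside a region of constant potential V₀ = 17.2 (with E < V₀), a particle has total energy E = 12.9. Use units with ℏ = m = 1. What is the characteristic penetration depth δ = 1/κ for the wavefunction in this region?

Since E < V₀ the TISE in this region is ψ'' = κ²ψ with κ = √(2m(V₀ − E))/ℏ.
κ = √(2 × 1 × 4.3) = 2.933. The penetration depth is δ = 1/κ = 0.341.

δ = 0.341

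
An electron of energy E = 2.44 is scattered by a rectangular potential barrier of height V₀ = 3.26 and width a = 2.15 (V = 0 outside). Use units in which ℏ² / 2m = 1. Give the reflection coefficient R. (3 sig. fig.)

Since E < V₀ the interior solution is evanescent with decay constant κ = √(2m(V₀ − E))/ℏ = 0.9055.
κa = 1.947, sinh(κa) = 3.432.
The exact tunnelling result is T⁻¹ = 1 + V₀² sinh²(κa) / [4E(V₀ − E)] = 16.64, so T = 0.0601.
R = 1 − T = 0.940.

R = 0.940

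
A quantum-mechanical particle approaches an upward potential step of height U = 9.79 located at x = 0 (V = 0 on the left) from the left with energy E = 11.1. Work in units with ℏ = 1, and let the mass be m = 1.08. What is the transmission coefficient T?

On each side the TISE gives plane waves with k = √(2m(E − V))/ℏ: k₁ = √(2·1.08·11.1) = 4.897, k₂ = √(2·1.08·1.31) = 1.682.
Matching ψ and ψ′ at x = 0 gives r = (k₁ − k₂)/(k₁ + k₂), so R = r² = 0.2387 and T = 1 − R = 0.7613.

T = 0.761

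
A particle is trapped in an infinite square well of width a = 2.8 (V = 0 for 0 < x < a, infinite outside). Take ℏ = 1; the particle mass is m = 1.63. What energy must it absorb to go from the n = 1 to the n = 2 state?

E_n = n²π²ℏ²/(2ma²), so ΔE = (2² − 1²) π²ℏ²/(2ma²).
ΔE = 3 × π² / (2 × 1.63 × 2.8²) = 1.158.

ΔE = 1.16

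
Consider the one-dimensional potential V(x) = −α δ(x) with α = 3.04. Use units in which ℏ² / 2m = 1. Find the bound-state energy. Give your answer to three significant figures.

The bound state is ψ(x) = √κ e^{−κ|x|}. The derivative jump ψ'(0⁺) − ψ'(0⁻) = −(2mα/ℏ²)ψ(0) fixes κ = mα/ℏ² = 1.520.
Then E = −ℏ²κ²/(2m) = −mα²/(2ℏ²) = -2.310.

E = -2.31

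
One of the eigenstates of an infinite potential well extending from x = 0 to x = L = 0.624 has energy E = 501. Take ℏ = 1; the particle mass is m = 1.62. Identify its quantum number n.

From E_n = n²π²ℏ²/(2mL²) invert to n = √(2mL²E)/(πℏ).
n = (0.624/π) × √(2 × 1.62 × 501) = 8.003 → n = 8.

n = 8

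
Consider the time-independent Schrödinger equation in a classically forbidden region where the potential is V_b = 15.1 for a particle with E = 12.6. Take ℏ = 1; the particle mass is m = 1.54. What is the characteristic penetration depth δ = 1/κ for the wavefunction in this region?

δ = 0.360

Since E < V_b the TISE in this region is ψ'' = κ²ψ with κ = √(2m(V_b − E))/ℏ.
κ = √(2 × 1.54 × 2.5) = 2.775. The penetration depth is δ = 1/κ = 0.360.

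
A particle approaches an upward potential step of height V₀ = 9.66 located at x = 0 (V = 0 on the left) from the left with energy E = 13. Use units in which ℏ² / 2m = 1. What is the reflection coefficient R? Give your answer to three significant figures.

On each side the TISE gives plane waves with k = √(2m(E − V))/ℏ: k₁ = √(2·½·13) = 3.606, k₂ = √(2·½·3.34) = 1.828.
Continuity of ψ and ψ′ at the step yields the reflection amplitude r = (k₁ − k₂)/(k₁ + k₂) = 0.3272; thus R = |r|² = 0.1071, T = 0.8929.

R = 0.107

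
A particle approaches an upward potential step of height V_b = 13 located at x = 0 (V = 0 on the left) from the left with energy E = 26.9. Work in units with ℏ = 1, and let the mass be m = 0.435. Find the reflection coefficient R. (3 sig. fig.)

R = 0.0268

On each side the TISE gives plane waves with k = √(2m(E − V))/ℏ: k₁ = √(2·0.435·26.9) = 4.838, k₂ = √(2·0.435·13.9) = 3.477.
Continuity of ψ and ψ′ at the step yields the reflection amplitude r = (k₁ − k₂)/(k₁ + k₂) = 0.1636; thus R = |r|² = 0.02676, T = 0.9732.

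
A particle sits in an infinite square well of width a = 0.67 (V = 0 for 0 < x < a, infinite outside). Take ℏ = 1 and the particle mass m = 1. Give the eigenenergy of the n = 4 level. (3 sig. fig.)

The infinite-well eigenfunctions ψ_n = √(2/a) sin(nπx/a) vanish at both walls, giving E_n = n²π²ℏ²/(2ma²).
E_4 = 4² × π² / (2 × 1 × 0.67²) = 175.9.

E = 176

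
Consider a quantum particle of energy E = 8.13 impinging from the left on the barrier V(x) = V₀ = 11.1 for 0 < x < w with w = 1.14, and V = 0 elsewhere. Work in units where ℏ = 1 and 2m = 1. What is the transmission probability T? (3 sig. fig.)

Since E < V₀ the interior solution is evanescent with decay constant κ = √(2m(V₀ − E))/ℏ = 1.723.
κw = 1.965, sinh(κw) = 3.496.
The exact tunnelling result is T⁻¹ = 1 + V₀² sinh²(κw) / [4E(V₀ − E)] = 16.59, so T = 0.0603.

T = 0.0603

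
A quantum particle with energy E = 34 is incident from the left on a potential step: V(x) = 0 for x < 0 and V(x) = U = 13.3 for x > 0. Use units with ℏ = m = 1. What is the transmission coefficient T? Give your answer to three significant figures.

The wavenumbers are k₁ = √(2mE)/ℏ = 8.246 on the left and k₂ = √(2m(E − U))/ℏ = 6.434 on the right.
Matching ψ and ψ′ at x = 0 gives r = (k₁ − k₂)/(k₁ + k₂), so R = r² = 0.01523 and T = 1 − R = 0.9848.

T = 0.985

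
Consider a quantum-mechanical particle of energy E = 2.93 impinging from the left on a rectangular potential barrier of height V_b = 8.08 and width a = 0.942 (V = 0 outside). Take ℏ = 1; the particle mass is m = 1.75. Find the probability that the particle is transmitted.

E < V_b: inside the barrier ψ ∝ e^{±κx} with κ = √(2m(V_b − E))/ℏ = 4.246.
κa = 3.999, sinh(κa) = 27.27.
The exact tunnelling result is T⁻¹ = 1 + V_b² sinh²(κa) / [4E(V_b − E)] = 805.5, so T = 0.00124.

T = 0.00124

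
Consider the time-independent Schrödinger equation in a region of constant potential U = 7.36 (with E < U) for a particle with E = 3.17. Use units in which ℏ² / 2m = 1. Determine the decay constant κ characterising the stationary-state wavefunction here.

Since E < U the TISE in this region is ψ'' = κ²ψ with κ = √(2m(U − E))/ℏ.
κ = √(2 × 0.5 × 4.19) = 2.047.

κ = 2.05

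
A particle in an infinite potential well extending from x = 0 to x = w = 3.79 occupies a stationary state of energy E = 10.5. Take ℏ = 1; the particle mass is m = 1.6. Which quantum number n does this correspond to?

From E_n = n²π²ℏ²/(2mw²) invert to n = √(2mw²E)/(πℏ).
n = (3.79/π) × √(2 × 1.6 × 10.5) = 6.993 → n = 7.

n = 7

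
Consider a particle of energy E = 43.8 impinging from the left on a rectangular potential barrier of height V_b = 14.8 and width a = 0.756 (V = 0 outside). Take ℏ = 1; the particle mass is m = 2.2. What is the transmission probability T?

E > V_b: inside the barrier k₂ = √(2m(E − V_b))/ℏ = 11.30, k₂a = 8.540.
T = [1 + V_b² sin²(k₂a) / (4E(E − V_b))]⁻¹ = 1/1.026 = 0.975.

T = 0.975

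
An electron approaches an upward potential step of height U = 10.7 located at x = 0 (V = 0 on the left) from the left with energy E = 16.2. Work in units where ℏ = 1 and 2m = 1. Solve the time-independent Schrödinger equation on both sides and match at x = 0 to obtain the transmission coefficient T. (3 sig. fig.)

T = 0.930

On each side the TISE gives plane waves with k = √(2m(E − V))/ℏ: k₁ = √(2·½·16.2) = 4.025, k₂ = √(2·½·5.5) = 2.345.
Matching ψ and ψ′ at x = 0 gives r = (k₁ − k₂)/(k₁ + k₂), so R = r² = 0.06953 and T = 1 − R = 0.9305.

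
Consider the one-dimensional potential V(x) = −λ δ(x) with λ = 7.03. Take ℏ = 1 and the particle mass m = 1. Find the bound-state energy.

The bound state is ψ(x) = √κ e^{−κ|x|}. The derivative jump ψ'(0⁺) − ψ'(0⁻) = −(2mλ/ℏ²)ψ(0) fixes κ = mλ/ℏ² = 7.030.
Then E = −ℏ²κ²/(2m) = −mλ²/(2ℏ²) = -24.71.

E = -24.7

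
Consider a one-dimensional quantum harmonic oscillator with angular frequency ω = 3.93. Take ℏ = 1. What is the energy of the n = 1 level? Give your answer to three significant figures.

E = 5.90

The oscillator eigenvalues are E_n = ℏω(n + ½), so E_1 = 3.93 × 1.5 = 5.895.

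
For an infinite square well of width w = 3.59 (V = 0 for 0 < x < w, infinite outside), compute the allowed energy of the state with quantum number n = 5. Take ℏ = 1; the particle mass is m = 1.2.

The infinite-well eigenfunctions ψ_n = √(2/w) sin(nπx/w) vanish at both walls, giving E_n = n²π²ℏ²/(2mw²).
E_5 = 5² × π² / (2 × 1.2 × 3.59²) = 7.977.

E = 7.98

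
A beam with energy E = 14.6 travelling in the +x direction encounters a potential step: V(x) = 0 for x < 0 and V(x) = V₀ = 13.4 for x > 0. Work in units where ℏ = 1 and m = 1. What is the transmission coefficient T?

On each side the TISE gives plane waves with k = √(2m(E − V))/ℏ: k₁ = √(2·1·14.6) = 5.404, k₂ = √(2·1·1.2) = 1.549.
Continuity of ψ and ψ′ at the step yields the reflection amplitude r = (k₁ − k₂)/(k₁ + k₂) = 0.5544; thus R = |r|² = 0.3073, T = 0.6927.

T = 0.693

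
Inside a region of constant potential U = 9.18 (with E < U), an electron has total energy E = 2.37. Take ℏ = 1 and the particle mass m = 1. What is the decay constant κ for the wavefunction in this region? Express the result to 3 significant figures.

Since E < U the TISE in this region is ψ'' = κ²ψ with κ = √(2m(U − E))/ℏ.
κ = √(2 × 1 × 6.81) = 3.691.

κ = 3.69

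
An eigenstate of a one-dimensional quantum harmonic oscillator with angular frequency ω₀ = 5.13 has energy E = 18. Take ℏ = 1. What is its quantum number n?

n = 3

Invert E_n = (n + ½)ℏω₀: n = E/ℏω₀ − ½ = 3.009, so n = 3.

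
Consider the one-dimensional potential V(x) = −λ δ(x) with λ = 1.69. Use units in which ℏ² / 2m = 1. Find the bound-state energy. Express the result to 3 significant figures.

E = -0.714

The bound state is ψ(x) = √κ e^{−κ|x|}. The derivative jump ψ'(0⁺) − ψ'(0⁻) = −(2mλ/ℏ²)ψ(0) fixes κ = mλ/ℏ² = 0.8450.
Then E = −ℏ²κ²/(2m) = −mλ²/(2ℏ²) = -0.7140.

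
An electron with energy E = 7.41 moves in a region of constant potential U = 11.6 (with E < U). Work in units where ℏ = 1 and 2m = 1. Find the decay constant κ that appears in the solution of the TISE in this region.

κ = 2.05

Since E < U the TISE in this region is ψ'' = κ²ψ with κ = √(2m(U − E))/ℏ.
κ = √(2 × 0.5 × 4.19) = 2.047.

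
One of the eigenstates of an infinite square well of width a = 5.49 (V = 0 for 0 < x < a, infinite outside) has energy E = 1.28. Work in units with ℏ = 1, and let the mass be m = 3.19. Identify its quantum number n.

n = 5

From E_n = n²π²ℏ²/(2ma²) invert to n = √(2ma²E)/(πℏ).
n = (5.49/π) × √(2 × 3.19 × 1.28) = 4.994 → n = 5.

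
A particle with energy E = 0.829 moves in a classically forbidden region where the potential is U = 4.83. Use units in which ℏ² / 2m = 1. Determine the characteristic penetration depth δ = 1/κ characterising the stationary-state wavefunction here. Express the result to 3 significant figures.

Since E < U the TISE in this region is ψ'' = κ²ψ with κ = √(2m(U − E))/ℏ.
κ = √(2 × 0.5 × 4.001) = 2.000. The penetration depth is δ = 1/κ = 0.500.

δ = 0.500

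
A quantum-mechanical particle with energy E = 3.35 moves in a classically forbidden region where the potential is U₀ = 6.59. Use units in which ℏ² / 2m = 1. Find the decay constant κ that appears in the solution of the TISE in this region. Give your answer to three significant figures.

κ = 1.80

Since E < U₀ the TISE in this region is ψ'' = κ²ψ with κ = √(2m(U₀ − E))/ℏ.
κ = √(2 × 0.5 × 3.24) = 1.800.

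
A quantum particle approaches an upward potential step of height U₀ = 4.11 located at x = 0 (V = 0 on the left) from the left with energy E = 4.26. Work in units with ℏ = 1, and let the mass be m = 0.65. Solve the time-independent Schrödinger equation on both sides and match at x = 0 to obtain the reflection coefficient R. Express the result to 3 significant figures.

R = 0.468

The wavenumbers are k₁ = √(2mE)/ℏ = 2.353 on the left and k₂ = √(2m(E − U₀))/ℏ = 0.4416 on the right.
Matching ψ and ψ′ at x = 0 gives r = (k₁ − k₂)/(k₁ + k₂), so R = r² = 0.4679 and T = 1 − R = 0.5321.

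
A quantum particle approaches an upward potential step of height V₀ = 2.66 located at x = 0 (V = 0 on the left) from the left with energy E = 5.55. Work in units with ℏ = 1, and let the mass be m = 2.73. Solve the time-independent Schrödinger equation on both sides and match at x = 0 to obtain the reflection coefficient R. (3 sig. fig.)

The wavenumbers are k₁ = √(2mE)/ℏ = 5.505 on the left and k₂ = √(2m(E − V₀))/ℏ = 3.972 on the right.
Continuity of ψ and ψ′ at the step yields the reflection amplitude r = (k₁ − k₂)/(k₁ + k₂) = 0.1617; thus R = |r|² = 0.02615, T = 0.9739.

R = 0.0261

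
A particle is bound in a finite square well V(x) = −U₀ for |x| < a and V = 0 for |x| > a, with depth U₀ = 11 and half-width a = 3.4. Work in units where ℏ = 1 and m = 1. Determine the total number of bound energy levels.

N = 11

The dimensionless depth is z₀ = a√(2mU₀)/ℏ = 3.4 × √(22.00) = 15.95.
A new bound state (alternating even/odd) appears each time z₀ passes a multiple of π/2, so N = ⌊2z₀/π⌋ + 1 = ⌊10.15⌋ + 1 = 11.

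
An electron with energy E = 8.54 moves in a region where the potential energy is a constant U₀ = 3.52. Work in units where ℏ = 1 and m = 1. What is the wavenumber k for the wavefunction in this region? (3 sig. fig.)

k = 3.17

With E > U₀ the solution is oscillatory, ψ ∝ e^{±ikx} with k = √(2m(E − U₀))/ℏ.
k = √(2 × 1 × 5.02) = 3.169.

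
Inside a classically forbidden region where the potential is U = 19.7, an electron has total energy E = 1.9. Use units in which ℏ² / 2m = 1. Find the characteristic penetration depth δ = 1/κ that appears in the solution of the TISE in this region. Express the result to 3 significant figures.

Since E < U the TISE in this region is ψ'' = κ²ψ with κ = √(2m(U − E))/ℏ.
κ = √(2 × 0.5 × 17.8) = 4.219. The penetration depth is δ = 1/κ = 0.237.

δ = 0.237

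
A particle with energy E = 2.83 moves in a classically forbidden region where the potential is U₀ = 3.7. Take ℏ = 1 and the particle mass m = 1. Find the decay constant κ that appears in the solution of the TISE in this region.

Since E < U₀ the TISE in this region is ψ'' = κ²ψ with κ = √(2m(U₀ − E))/ℏ.
κ = √(2 × 1 × 0.87) = 1.319.

κ = 1.32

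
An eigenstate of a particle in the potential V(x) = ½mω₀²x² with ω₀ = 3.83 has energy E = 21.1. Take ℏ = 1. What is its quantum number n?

E_n = ℏω₀(n + ½) ⇒ n = E/(ℏω₀) − ½ = 21.1/3.83 − 0.5 = 5.009 → n = 5.

n = 5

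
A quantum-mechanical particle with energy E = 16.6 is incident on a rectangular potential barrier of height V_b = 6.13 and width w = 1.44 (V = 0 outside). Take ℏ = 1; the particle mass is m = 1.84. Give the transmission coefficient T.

E > V_b: inside the barrier k₂ = √(2m(E − V_b))/ℏ = 6.207, k₂w = 8.938.
T = [1 + V_b² sin²(k₂w) / (4E(E − V_b))]⁻¹ = 1/1.012 = 0.988.

T = 0.988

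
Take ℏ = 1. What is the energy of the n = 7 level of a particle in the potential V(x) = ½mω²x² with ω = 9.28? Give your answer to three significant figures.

The oscillator eigenvalues are E_n = ℏω(n + ½), so E_7 = 9.28 × 7.5 = 69.60.

E = 69.6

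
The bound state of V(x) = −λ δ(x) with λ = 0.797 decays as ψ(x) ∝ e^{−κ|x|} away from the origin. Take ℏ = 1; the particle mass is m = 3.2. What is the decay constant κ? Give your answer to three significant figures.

Integrating the TISE across x = 0 gives the cusp condition ψ'(0⁺) − ψ'(0⁻) = −(2mλ/ℏ²)ψ(0).
With ψ ∝ e^{−κ|x|} this yields −2κ = −2mλ/ℏ², so κ = mλ/ℏ² = 2.550.

κ = 2.55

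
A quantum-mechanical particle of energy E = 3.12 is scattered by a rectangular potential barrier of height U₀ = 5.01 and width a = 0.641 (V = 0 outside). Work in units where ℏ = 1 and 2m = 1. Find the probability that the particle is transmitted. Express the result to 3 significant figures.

E < U₀: inside the barrier ψ ∝ e^{±κx} with κ = √(2m(U₀ − E))/ℏ = 1.375.
κa = 0.8812, sinh(κa) = 0.9998.
The exact tunnelling result is T⁻¹ = 1 + U₀² sinh²(κa) / [4E(U₀ − E)] = 2.064, so T = 0.485.

T = 0.485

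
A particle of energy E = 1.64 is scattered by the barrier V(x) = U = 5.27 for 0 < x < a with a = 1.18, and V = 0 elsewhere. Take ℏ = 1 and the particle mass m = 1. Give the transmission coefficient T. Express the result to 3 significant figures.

Since E < U the interior solution is evanescent with decay constant κ = √(2m(U − E))/ℏ = 2.694.
κa = 3.179, sinh(κa) = 12.00.
The exact tunnelling result is T⁻¹ = 1 + U² sinh²(κa) / [4E(U − E)] = 168.8, so T = 0.00592.

T = 0.00592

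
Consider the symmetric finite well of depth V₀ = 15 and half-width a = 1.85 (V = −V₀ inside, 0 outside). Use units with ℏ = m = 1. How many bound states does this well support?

The dimensionless depth is z₀ = a√(2mV₀)/ℏ = 1.85 × √(30.00) = 10.13.
The even/odd transcendental equations gain one root per π/2 in z₀, giving N = 1 + ⌊2z₀/π⌋ = 1 + ⌊6.451⌋ = 7.

N = 7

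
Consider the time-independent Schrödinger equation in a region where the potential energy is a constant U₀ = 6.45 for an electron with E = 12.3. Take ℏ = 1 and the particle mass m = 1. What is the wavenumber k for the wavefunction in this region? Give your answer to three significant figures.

k = 3.42

With E > U₀ the solution is oscillatory, ψ ∝ e^{±ikx} with k = √(2m(E − U₀))/ℏ.
k = √(2 × 1 × 5.85) = 3.421.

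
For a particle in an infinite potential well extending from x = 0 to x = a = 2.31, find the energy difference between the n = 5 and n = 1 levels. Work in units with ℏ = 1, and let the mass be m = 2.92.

E_n = n²π²ℏ²/(2ma²), so ΔE = (5² − 1²) π²ℏ²/(2ma²).
ΔE = 24 × π² / (2 × 2.92 × 2.31²) = 7.601.

ΔE = 7.60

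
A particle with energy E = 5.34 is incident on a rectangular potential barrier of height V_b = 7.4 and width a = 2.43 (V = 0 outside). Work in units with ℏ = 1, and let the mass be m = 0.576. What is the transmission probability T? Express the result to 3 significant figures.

T = 0.00180

E < V_b: inside the barrier ψ ∝ e^{±κx} with κ = √(2m(V_b − E))/ℏ = 1.540.
κa = 3.743, sinh(κa) = 21.11.
The exact tunnelling result is T⁻¹ = 1 + V_b² sinh²(κa) / [4E(V_b − E)] = 555.5, so T = 0.00180.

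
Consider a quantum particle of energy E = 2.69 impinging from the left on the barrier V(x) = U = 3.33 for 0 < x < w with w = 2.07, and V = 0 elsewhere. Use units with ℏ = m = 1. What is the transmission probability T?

E < U: inside the barrier ψ ∝ e^{±κx} with κ = √(2m(U − E))/ℏ = 1.131.
κw = 2.342, sinh(κw) = 5.153.
Matching ψ, ψ′ at both faces gives T = [1 + U² sinh²(κw) / (4E(U − E))]⁻¹ = 1/43.75 = 0.0229.

T = 0.0229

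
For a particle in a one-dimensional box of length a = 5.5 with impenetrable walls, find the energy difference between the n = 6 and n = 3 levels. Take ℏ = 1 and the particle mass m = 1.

E_n = n²π²ℏ²/(2ma²), so ΔE = (6² − 3²) π²ℏ²/(2ma²).
ΔE = 27 × π² / (2 × 1 × 5.5²) = 4.405.

ΔE = 4.40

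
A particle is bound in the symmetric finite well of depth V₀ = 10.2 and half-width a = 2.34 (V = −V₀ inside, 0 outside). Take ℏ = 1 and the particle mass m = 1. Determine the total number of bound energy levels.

N = 7

Define the well-strength parameter z₀ = (a/ℏ)√(2mV₀) = 2.34 × √(2·1·10.2) = 10.57.
The even/odd transcendental equations gain one root per π/2 in z₀, giving N = 1 + ⌊2z₀/π⌋ = 1 + ⌊6.728⌋ = 7.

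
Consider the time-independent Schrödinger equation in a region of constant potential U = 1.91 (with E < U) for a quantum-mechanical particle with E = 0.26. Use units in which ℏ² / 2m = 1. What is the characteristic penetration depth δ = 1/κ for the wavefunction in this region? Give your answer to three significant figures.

Since E < U the TISE in this region is ψ'' = κ²ψ with κ = √(2m(U − E))/ℏ.
κ = √(2 × 0.5 × 1.65) = 1.285. The penetration depth is δ = 1/κ = 0.778.

δ = 0.778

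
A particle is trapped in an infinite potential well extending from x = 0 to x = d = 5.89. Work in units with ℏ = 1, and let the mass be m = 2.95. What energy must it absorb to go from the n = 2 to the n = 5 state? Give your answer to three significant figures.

E_n = n²π²ℏ²/(2md²), so ΔE = (5² − 2²) π²ℏ²/(2md²).
ΔE = 21 × π² / (2 × 2.95 × 5.89²) = 1.013.

ΔE = 1.01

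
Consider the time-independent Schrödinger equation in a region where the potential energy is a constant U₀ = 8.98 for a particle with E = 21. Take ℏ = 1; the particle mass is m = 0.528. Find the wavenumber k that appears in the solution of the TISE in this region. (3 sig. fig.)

k = 3.56

With E > U₀ the solution is oscillatory, ψ ∝ e^{±ikx} with k = √(2m(E − U₀))/ℏ.
k = √(2 × 0.528 × 12.02) = 3.563.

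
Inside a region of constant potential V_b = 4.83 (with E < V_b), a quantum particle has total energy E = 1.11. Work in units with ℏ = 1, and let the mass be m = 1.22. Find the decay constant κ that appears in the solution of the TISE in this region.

Since E < V_b the TISE in this region is ψ'' = κ²ψ with κ = √(2m(V_b − E))/ℏ.
κ = √(2 × 1.22 × 3.72) = 3.013.

κ = 3.01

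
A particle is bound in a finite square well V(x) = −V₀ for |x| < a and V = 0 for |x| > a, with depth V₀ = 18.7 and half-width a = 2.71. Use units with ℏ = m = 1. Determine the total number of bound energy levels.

The dimensionless depth is z₀ = a√(2mV₀)/ℏ = 2.71 × √(37.40) = 16.57.
The even/odd transcendental equations gain one root per π/2 in z₀, giving N = 1 + ⌊2z₀/π⌋ = 1 + ⌊10.55⌋ = 11.

N = 11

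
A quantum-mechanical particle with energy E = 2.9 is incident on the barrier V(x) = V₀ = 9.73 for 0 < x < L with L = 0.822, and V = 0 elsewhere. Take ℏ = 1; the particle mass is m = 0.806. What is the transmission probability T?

Since E < V₀ the interior solution is evanescent with decay constant κ = √(2m(V₀ − E))/ℏ = 3.318.
κL = 2.727, sinh(κL) = 7.615.
The exact tunnelling result is T⁻¹ = 1 + V₀² sinh²(κL) / [4E(V₀ − E)] = 70.29, so T = 0.0142.

T = 0.0142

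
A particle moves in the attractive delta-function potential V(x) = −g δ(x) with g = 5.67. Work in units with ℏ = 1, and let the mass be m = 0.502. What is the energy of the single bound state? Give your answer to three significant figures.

E = -8.07

The bound state is ψ(x) = √κ e^{−κ|x|}. The derivative jump ψ'(0⁺) − ψ'(0⁻) = −(2mg/ℏ²)ψ(0) fixes κ = mg/ℏ² = 2.846.
Then E = −ℏ²κ²/(2m) = −mg²/(2ℏ²) = -8.069.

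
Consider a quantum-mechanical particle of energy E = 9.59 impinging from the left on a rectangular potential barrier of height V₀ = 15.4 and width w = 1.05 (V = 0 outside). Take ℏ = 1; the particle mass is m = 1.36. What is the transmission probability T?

T = 0.000890

Since E < V₀ the interior solution is evanescent with decay constant κ = √(2m(V₀ − E))/ℏ = 3.975.
κw = 4.174, sinh(κw) = 32.48.
The exact tunnelling result is T⁻¹ = 1 + V₀² sinh²(κw) / [4E(V₀ − E)] = 1124, so T = 0.000890.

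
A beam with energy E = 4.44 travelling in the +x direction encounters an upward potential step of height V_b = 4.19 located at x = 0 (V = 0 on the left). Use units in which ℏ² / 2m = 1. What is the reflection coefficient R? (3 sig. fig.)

R = 0.380

On each side the TISE gives plane waves with k = √(2m(E − V))/ℏ: k₁ = √(2·½·4.44) = 2.107, k₂ = √(2·½·0.25) = 0.5000.
Continuity of ψ and ψ′ at the step yields the reflection amplitude r = (k₁ − k₂)/(k₁ + k₂) = 0.6164; thus R = |r|² = 0.3800, T = 0.6200.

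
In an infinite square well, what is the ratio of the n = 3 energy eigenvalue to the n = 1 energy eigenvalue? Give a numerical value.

E_n = n²π²ℏ²/(2mL²) so the ratio is n₂²/n₁² = 9/1 = 9.

9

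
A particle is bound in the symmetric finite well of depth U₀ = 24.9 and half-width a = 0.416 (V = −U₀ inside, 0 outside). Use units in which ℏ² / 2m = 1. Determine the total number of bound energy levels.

N = 2

The dimensionless depth is z₀ = a√(2mU₀)/ℏ = 0.416 × √(24.90) = 2.076.
The even/odd transcendental equations gain one root per π/2 in z₀, giving N = 1 + ⌊2z₀/π⌋ = 1 + ⌊1.322⌋ = 2.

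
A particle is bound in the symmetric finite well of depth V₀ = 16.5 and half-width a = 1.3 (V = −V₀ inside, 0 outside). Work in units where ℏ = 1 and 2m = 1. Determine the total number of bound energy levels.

The dimensionless depth is z₀ = a√(2mV₀)/ℏ = 1.3 × √(16.50) = 5.281.
A new bound state (alternating even/odd) appears each time z₀ passes a multiple of π/2, so N = ⌊2z₀/π⌋ + 1 = ⌊3.362⌋ + 1 = 4.

N = 4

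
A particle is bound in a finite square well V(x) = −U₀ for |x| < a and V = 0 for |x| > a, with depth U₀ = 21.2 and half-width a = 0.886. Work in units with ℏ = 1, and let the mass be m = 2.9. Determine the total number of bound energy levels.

N = 7

The dimensionless depth is z₀ = a√(2mU₀)/ℏ = 0.886 × √(123.0) = 9.825.
The even/odd transcendental equations gain one root per π/2 in z₀, giving N = 1 + ⌊2z₀/π⌋ = 1 + ⌊6.255⌋ = 7.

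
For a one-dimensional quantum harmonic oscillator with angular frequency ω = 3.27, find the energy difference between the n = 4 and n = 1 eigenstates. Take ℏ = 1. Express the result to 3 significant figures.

ΔE = 9.81

E_n = ℏω(n + ½), so ΔE = (4 − 1) ℏω = 3 × 3.27 = 9.810.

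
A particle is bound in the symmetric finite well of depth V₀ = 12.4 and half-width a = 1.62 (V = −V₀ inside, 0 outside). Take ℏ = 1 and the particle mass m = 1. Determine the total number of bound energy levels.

N = 6

The dimensionless depth is z₀ = a√(2mV₀)/ℏ = 1.62 × √(24.80) = 8.068.
A new bound state (alternating even/odd) appears each time z₀ passes a multiple of π/2, so N = ⌊2z₀/π⌋ + 1 = ⌊5.136⌋ + 1 = 6.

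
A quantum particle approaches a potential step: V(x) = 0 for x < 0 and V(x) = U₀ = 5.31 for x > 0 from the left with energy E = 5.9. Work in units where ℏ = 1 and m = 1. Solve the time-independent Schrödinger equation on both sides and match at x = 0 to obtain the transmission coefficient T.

T = 0.730

The wavenumbers are k₁ = √(2mE)/ℏ = 3.435 on the left and k₂ = √(2m(E − U₀))/ℏ = 1.086 on the right.
Continuity of ψ and ψ′ at the step yields the reflection amplitude r = (k₁ − k₂)/(k₁ + k₂) = 0.5195; thus R = |r|² = 0.2699, T = 0.7301.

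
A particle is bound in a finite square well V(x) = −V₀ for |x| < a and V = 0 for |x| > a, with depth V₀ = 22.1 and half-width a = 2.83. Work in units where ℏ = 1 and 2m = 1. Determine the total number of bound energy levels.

N = 9

The dimensionless depth is z₀ = a√(2mV₀)/ℏ = 2.83 × √(22.10) = 13.30.
A new bound state (alternating even/odd) appears each time z₀ passes a multiple of π/2, so N = ⌊2z₀/π⌋ + 1 = ⌊8.470⌋ + 1 = 9.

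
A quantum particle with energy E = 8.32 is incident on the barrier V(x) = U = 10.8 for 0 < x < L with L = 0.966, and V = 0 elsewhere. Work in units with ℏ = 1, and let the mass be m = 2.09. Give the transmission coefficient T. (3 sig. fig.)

Since E < U the interior solution is evanescent with decay constant κ = √(2m(U − E))/ℏ = 3.220.
κL = 3.110, sinh(κL) = 11.19.
Matching ψ, ψ′ at both faces gives T = [1 + U² sinh²(κL) / (4E(U − E))]⁻¹ = 1/178.0 = 0.00562.

T = 0.00562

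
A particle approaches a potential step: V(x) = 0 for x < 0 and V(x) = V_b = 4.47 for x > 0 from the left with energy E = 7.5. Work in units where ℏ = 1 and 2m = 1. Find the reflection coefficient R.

On each side the TISE gives plane waves with k = √(2m(E − V))/ℏ: k₁ = √(2·½·7.5) = 2.739, k₂ = √(2·½·3.03) = 1.741.
Matching ψ and ψ′ at x = 0 gives r = (k₁ − k₂)/(k₁ + k₂), so R = r² = 0.04963 and T = 1 − R = 0.9504.

R = 0.0496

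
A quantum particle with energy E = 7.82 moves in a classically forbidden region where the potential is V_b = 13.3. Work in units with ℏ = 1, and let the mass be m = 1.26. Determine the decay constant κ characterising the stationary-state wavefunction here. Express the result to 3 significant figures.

κ = 3.72

Since E < V_b the TISE in this region is ψ'' = κ²ψ with κ = √(2m(V_b − E))/ℏ.
κ = √(2 × 1.26 × 5.48) = 3.716.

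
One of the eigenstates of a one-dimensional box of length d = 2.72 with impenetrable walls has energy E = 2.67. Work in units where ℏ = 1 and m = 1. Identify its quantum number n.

n = 2

For an infinite well E_n = n²π²ℏ²/(2md²), so n = (d/πℏ)√(2mE).
n = (2.72/π) × √(2 × 1 × 2.67) = 2.001 → n = 2.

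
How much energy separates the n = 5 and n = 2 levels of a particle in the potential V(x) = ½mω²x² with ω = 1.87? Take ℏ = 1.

ΔE = 5.61

E_n = ℏω(n + ½), so ΔE = (5 − 2) ℏω = 3 × 1.87 = 5.610.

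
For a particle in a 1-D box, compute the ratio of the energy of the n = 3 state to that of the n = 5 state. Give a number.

Since E_n ∝ n², the ratio is (3/5)² = 0.36.

0.36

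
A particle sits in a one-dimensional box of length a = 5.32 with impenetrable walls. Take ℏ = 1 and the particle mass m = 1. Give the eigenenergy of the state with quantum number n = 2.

The infinite-well eigenfunctions ψ_n = √(2/a) sin(nπx/a) vanish at both walls, giving E_n = n²π²ℏ²/(2ma²).
E_2 = 2² × π² / (2 × 1 × 5.32²) = 0.6974.

E = 0.697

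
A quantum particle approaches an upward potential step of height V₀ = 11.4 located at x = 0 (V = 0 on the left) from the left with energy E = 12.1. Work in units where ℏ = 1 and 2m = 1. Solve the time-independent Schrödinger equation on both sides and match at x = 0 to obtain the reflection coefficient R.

R = 0.375

On each side the TISE gives plane waves with k = √(2m(E − V))/ℏ: k₁ = √(2·½·12.1) = 3.479, k₂ = √(2·½·0.7) = 0.8367.
Matching ψ and ψ′ at x = 0 gives r = (k₁ − k₂)/(k₁ + k₂), so R = r² = 0.3748 and T = 1 − R = 0.6252.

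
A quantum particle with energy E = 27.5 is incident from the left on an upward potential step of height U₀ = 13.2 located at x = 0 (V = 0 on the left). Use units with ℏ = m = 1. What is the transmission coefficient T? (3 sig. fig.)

The wavenumbers are k₁ = √(2mE)/ℏ = 7.416 on the left and k₂ = √(2m(E − U₀))/ℏ = 5.348 on the right.
Matching ψ and ψ′ at x = 0 gives r = (k₁ − k₂)/(k₁ + k₂), so R = r² = 0.02626 and T = 1 − R = 0.9737.

T = 0.974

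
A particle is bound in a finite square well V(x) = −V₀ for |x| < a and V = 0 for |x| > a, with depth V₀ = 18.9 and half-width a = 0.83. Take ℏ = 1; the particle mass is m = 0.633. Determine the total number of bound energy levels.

N = 3

Define the well-strength parameter z₀ = (a/ℏ)√(2mV₀) = 0.83 × √(2·0.633·18.9) = 4.060.
A new bound state (alternating even/odd) appears each time z₀ passes a multiple of π/2, so N = ⌊2z₀/π⌋ + 1 = ⌊2.585⌋ + 1 = 3.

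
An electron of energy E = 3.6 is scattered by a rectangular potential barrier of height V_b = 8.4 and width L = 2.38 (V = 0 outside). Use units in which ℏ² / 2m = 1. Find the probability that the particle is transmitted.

T = 0.000116

E < V_b: inside the barrier ψ ∝ e^{±κx} with κ = √(2m(V_b − E))/ℏ = 2.191.
κL = 5.214, sinh(κL) = 91.94.
Matching ψ, ψ′ at both faces gives T = [1 + V_b² sinh²(κL) / (4E(V_b − E))]⁻¹ = 1/8630 = 0.000116.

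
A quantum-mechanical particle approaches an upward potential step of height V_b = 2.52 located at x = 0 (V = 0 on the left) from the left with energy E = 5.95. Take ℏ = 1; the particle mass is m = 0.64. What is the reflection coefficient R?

R = 0.0187

The wavenumbers are k₁ = √(2mE)/ℏ = 2.760 on the left and k₂ = √(2m(E − V_b))/ℏ = 2.095 on the right.
Matching ψ and ψ′ at x = 0 gives r = (k₁ − k₂)/(k₁ + k₂), so R = r² = 0.01873 and T = 1 − R = 0.9813.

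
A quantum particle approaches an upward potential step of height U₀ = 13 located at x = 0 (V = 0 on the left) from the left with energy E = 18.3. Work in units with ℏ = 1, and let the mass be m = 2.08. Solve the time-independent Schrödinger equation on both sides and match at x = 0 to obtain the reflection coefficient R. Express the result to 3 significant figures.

The wavenumbers are k₁ = √(2mE)/ℏ = 8.725 on the left and k₂ = √(2m(E − U₀))/ℏ = 4.696 on the right.
Continuity of ψ and ψ′ at the step yields the reflection amplitude r = (k₁ − k₂)/(k₁ + k₂) = 0.3003; thus R = |r|² = 0.09015, T = 0.9098.

R = 0.0902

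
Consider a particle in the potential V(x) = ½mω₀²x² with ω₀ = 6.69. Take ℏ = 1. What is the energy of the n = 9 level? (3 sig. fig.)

E = 63.6

The oscillator eigenvalues are E_n = ℏω₀(n + ½), so E_9 = 6.69 × 9.5 = 63.56.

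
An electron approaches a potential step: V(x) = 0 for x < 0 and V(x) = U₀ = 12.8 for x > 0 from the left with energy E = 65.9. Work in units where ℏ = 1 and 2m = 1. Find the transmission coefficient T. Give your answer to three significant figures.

On each side the TISE gives plane waves with k = √(2m(E − V))/ℏ: k₁ = √(2·½·65.9) = 8.118, k₂ = √(2·½·53.1) = 7.287.
Matching ψ and ψ′ at x = 0 gives r = (k₁ − k₂)/(k₁ + k₂), so R = r² = 0.002909 and T = 1 − R = 0.9971.

T = 0.997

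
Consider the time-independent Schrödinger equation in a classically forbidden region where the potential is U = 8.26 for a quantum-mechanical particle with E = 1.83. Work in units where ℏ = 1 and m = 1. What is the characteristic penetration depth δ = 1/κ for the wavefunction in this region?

δ = 0.279

Since E < U the TISE in this region is ψ'' = κ²ψ with κ = √(2m(U − E))/ℏ.
κ = √(2 × 1 × 6.43) = 3.586. The penetration depth is δ = 1/κ = 0.279.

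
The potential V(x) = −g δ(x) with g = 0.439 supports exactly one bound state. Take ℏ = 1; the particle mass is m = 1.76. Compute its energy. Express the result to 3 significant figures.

E = -0.170

The bound state is ψ(x) = √κ e^{−κ|x|}. The derivative jump ψ'(0⁺) − ψ'(0⁻) = −(2mg/ℏ²)ψ(0) fixes κ = mg/ℏ² = 0.7726.
Then E = −ℏ²κ²/(2m) = −mg²/(2ℏ²) = -0.1696.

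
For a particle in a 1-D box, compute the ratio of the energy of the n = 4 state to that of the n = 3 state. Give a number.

Since E_n ∝ n², the ratio is (4/3)² = 1.77778.

1.77778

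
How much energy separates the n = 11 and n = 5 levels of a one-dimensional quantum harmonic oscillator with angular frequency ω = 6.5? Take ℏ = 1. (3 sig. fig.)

E_n = ℏω(n + ½), so ΔE = (11 − 5) ℏω = 6 × 6.5 = 39.00.

ΔE = 39.0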